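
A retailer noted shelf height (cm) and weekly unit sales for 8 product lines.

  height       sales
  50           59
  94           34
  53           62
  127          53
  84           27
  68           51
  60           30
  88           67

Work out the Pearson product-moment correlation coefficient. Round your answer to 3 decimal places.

-0.100

n = 8, Σx = 624, Σy = 383, Σx² = 53298, Σy² = 20009, Σxy = 29595
nΣxy − ΣxΣy = 236760 − 238992 = -2232
nΣx² − (Σx)² = 426384 − 389376 = 37008; nΣy² − (Σy)² = 160072 − 146689 = 13383
r = -2232 / √(37008 × 13383) = -2232 / 22254.8436 ≈ -0.100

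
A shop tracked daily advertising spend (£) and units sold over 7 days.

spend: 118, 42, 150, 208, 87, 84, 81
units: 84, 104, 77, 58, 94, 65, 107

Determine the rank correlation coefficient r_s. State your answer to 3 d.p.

Rank spend: 5, 1, 6, 7, 4, 3, 2
Rank units: 4, 6, 3, 1, 5, 2, 7
d = rank(spend) − rank(units): 1, -5, 3, 6, -1, 1, -5; Σd² = 98
ρ = 1 − 6Σd² / [n(n²−1)] = 1 − 6×98 / (7×48) = 1 − 588/336 ≈ -0.750

-0.750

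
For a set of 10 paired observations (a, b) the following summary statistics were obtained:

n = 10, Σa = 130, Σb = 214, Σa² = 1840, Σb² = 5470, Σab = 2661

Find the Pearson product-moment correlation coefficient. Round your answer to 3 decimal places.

r = (nΣab − ΣaΣb) / √[(nΣa² − (Σa)²)(nΣb² − (Σb)²)]
Numerator: 10×2661 − 130×214 = -1210
Denominator: √[(18400 − 16900)(54700 − 45796)] = √[1500 × 8904] = 3654.5862
r = -1210 / 3654.5862 ≈ -0.331

-0.331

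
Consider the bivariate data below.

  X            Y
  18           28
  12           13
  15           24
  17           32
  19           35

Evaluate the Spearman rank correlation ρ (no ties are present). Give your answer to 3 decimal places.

Rank X: 4, 1, 2, 3, 5
Rank Y: 3, 1, 2, 4, 5
d = rank(X) − rank(Y): 1, 0, 0, -1, 0; Σd² = 2
ρ = 1 − 6Σd² / [n(n²−1)] = 1 − 6×2 / (5×24) = 1 − 12/120 ≈ 0.900

0.900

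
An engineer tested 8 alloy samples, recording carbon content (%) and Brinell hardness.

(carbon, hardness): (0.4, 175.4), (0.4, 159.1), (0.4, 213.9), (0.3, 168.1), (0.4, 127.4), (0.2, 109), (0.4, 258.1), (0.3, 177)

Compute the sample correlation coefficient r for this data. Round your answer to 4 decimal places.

n = 8, Σx = 2.8, Σy = 1388, Σx² = 1.02, Σy² = 256145.16, Σxy = 498.89
nΣxy − ΣxΣy = 3991.12 − 3886.4 = 104.72
nΣx² − (Σx)² = 8.16 − 7.84 = 0.32; nΣy² − (Σy)² = 2049161.28 − 1926544 = 122617.28
r = 104.72 / √(0.32 × 122617.28) = 104.72 / 198.0847 ≈ 0.5287

0.5287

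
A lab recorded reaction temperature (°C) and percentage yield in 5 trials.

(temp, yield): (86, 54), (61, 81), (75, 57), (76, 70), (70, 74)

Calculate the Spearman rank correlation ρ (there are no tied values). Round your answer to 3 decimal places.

-0.900

Rank temp: 5, 1, 3, 4, 2
Rank yield: 1, 5, 2, 3, 4
d = rank(temp) − rank(yield): 4, -4, 1, 1, -2; Σd² = 38
ρ = 1 − 6Σd² / [n(n²−1)] = 1 − 6×38 / (5×24) = 1 − 228/120 ≈ -0.900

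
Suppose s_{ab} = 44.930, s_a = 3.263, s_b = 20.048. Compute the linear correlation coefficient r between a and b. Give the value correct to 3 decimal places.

r = Cov(a,b) / (s_a · s_b) = 44.930 / (3.263 × 20.048)
  = 44.930 / 65.4166 ≈ 0.687

0.687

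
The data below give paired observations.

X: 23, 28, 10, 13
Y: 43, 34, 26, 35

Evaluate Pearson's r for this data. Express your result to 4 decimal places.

0.5861

n = 4, ΣX = 74, ΣY = 138, ΣX² = 1582, ΣY² = 4906, ΣXY = 2656
nΣXY − ΣXΣY = 10624 − 10212 = 412
nΣX² − (ΣX)² = 6328 − 5476 = 852; nΣY² − (ΣY)² = 19624 − 19044 = 580
r = 412 / √(852 × 580) = 412 / 702.9651 ≈ 0.5861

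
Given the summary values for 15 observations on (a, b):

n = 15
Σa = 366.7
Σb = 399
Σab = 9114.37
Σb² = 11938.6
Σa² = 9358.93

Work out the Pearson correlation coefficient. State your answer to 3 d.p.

-0.885

r = (nΣab − ΣaΣb) / √[(nΣa² − (Σa)²)(nΣb² − (Σb)²)]
Numerator: 15×9114.37 − 366.7×399 = -9597.75
Denominator: √[(140383.95 − 134468.89)(179079 − 159201)] = √[5915.06 × 19878] = 10843.4110
r = -9597.75 / 10843.4110 ≈ -0.885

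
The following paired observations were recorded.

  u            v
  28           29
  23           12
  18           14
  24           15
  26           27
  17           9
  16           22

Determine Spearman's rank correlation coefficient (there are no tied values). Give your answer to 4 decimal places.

0.6071

Rank u: 7, 4, 3, 5, 6, 2, 1
Rank v: 7, 2, 3, 4, 6, 1, 5
d = rank(u) − rank(v): 0, 2, 0, 1, 0, 1, -4; Σd² = 22
ρ = 1 − 6Σd² / [n(n²−1)] = 1 − 6×22 / (7×48) = 1 − 132/336 ≈ 0.6071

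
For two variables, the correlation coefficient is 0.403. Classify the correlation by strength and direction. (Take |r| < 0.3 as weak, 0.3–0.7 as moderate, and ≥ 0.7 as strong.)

moderate positive

r = 0.403 > 0 so the relationship is positive.
|r| = 0.403, which falls in the moderate range.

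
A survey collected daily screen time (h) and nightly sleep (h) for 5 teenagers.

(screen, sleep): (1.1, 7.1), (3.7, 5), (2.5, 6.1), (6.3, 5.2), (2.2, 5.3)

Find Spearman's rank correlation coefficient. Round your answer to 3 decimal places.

-0.800

Rank screen: 1, 4, 3, 5, 2
Rank sleep: 5, 1, 4, 2, 3
d = rank(screen) − rank(sleep): -4, 3, -1, 3, -1; Σd² = 36
ρ = 1 − 6Σd² / [n(n²−1)] = 1 − 6×36 / (5×24) = 1 − 216/120 ≈ -0.800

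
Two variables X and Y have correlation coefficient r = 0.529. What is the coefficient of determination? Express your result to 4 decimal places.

r² = (0.529)² = 0.2798

0.2798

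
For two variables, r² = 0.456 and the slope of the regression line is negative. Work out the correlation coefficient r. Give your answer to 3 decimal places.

|r| = √0.456 = 0.675
The association is negative, so r = −0.675.

-0.675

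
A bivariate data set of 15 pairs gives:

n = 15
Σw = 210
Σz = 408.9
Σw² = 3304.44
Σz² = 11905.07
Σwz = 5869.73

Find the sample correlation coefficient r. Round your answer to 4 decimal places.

r = (nΣwz − ΣwΣz) / √[(nΣw² − (Σw)²)(nΣz² − (Σz)²)]
Numerator: 15×5869.73 − 210×408.9 = 2176.95
Denominator: √[(49566.6 − 44100)(178576.05 − 167199.21)] = √[5466.6 × 11376.84] = 7886.2306
r = 2176.95 / 7886.2306 ≈ 0.2760

0.2760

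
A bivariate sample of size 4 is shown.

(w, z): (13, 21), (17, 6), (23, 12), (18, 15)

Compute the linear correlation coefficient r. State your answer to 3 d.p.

n = 4, Σw = 71, Σz = 54, Σw² = 1311, Σz² = 846, Σwz = 921
nΣwz − ΣwΣz = 3684 − 3834 = -150
nΣw² − (Σw)² = 5244 − 5041 = 203; nΣz² − (Σz)² = 3384 − 2916 = 468
r = -150 / √(203 × 468) = -150 / 308.2272 ≈ -0.487

-0.487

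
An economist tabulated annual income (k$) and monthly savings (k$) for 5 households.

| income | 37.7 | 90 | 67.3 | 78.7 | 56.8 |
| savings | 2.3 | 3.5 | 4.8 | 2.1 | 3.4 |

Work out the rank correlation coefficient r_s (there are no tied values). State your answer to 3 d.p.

Rank income: 1, 5, 3, 4, 2
Rank savings: 2, 4, 5, 1, 3
d = rank(income) − rank(savings): -1, 1, -2, 3, -1; Σd² = 16
ρ = 1 − 6Σd² / [n(n²−1)] = 1 − 6×16 / (5×24) = 1 − 96/120 ≈ 0.200

0.200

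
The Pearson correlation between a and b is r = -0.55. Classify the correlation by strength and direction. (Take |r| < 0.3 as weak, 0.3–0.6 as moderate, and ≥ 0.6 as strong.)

r = -0.55 < 0 so the relationship is negative.
|r| = 0.55, which falls in the moderate range.

moderate negative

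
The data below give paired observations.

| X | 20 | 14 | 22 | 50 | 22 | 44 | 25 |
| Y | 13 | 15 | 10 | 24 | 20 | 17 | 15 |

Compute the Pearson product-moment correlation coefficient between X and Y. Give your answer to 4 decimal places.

n = 7, ΣX = 197, ΣY = 114, ΣX² = 6625, ΣY² = 1984, ΣXY = 3453
nΣXY − ΣXΣY = 24171 − 22458 = 1713
nΣX² − (ΣX)² = 46375 − 38809 = 7566; nΣY² − (ΣY)² = 13888 − 12996 = 892
r = 1713 / √(7566 × 892) = 1713 / 2597.8591 ≈ 0.6594

0.6594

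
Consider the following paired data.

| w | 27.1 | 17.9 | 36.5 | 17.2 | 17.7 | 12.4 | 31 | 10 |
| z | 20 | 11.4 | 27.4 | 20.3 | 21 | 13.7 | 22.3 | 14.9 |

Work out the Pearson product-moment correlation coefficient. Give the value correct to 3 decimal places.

n = 8, Σw = 169.8, Σz = 151, Σw² = 4210.96, Σz² = 3040.8, Σwz = 3477.2
nΣwz − ΣwΣz = 27817.6 − 25639.8 = 2177.8
nΣw² − (Σw)² = 33687.68 − 28832.04 = 4855.64; nΣz² − (Σz)² = 24326.4 − 22801 = 1525.4
r = 2177.8 / √(4855.64 × 1525.4) = 2177.8 / 2721.5424 ≈ 0.800

0.800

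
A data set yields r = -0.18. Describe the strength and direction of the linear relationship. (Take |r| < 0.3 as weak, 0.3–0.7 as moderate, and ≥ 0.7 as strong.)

weak negative

r = -0.18 < 0 so the relationship is negative.
|r| = 0.18, which falls in the weak range.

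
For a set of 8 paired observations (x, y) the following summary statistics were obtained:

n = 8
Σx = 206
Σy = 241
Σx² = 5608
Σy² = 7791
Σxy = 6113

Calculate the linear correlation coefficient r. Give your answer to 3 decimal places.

r = (nΣxy − ΣxΣy) / √[(nΣx² − (Σx)²)(nΣy² − (Σy)²)]
Numerator: 8×6113 − 206×241 = -742
Denominator: √[(44864 − 42436)(62328 − 58081)] = √[2428 × 4247] = 3211.1861
r = -742 / 3211.1861 ≈ -0.231

-0.231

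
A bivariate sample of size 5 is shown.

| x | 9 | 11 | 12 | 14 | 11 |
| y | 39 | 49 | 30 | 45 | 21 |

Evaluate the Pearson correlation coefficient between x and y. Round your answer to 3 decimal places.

0.162

n = 5, Σx = 57, Σy = 184, Σx² = 663, Σy² = 7288, Σxy = 2111
nΣxy − ΣxΣy = 10555 − 10488 = 67
nΣx² − (Σx)² = 3315 − 3249 = 66; nΣy² − (Σy)² = 36440 − 33856 = 2584
r = 67 / √(66 × 2584) = 67 / 412.9697 ≈ 0.162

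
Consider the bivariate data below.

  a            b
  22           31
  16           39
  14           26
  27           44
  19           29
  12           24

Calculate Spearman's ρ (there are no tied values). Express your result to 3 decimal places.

0.829

Rank a: 5, 3, 2, 6, 4, 1
Rank b: 4, 5, 2, 6, 3, 1
d = rank(a) − rank(b): 1, -2, 0, 0, 1, 0; Σd² = 6
ρ = 1 − 6Σd² / [n(n²−1)] = 1 − 6×6 / (6×35) = 1 − 36/210 ≈ 0.829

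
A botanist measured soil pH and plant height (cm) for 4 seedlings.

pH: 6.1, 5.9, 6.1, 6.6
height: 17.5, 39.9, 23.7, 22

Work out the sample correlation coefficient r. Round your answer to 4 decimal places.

n = 4, Σx = 24.7, Σy = 103.1, Σx² = 152.79, Σy² = 2943.95, Σxy = 631.93
nΣxy − ΣxΣy = 2527.72 − 2546.57 = -18.85
nΣx² − (Σx)² = 611.16 − 610.09 = 1.07; nΣy² − (Σy)² = 11775.8 − 10629.61 = 1146.19
r = -18.85 / √(1.07 × 1146.19) = -18.85 / 35.0203 ≈ -0.5383

-0.5383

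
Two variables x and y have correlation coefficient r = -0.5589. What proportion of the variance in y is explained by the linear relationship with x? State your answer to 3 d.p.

r² = (-0.5589)² = 0.312

0.312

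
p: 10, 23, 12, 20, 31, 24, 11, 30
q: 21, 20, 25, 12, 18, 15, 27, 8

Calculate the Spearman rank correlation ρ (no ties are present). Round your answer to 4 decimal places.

Rank p: 1, 5, 3, 4, 8, 6, 2, 7
Rank q: 6, 5, 7, 2, 4, 3, 8, 1
d = rank(p) − rank(q): -5, 0, -4, 2, 4, 3, -6, 6; Σd² = 142
ρ = 1 − 6Σd² / [n(n²−1)] = 1 − 6×142 / (8×63) = 1 − 852/504 ≈ -0.6905

-0.6905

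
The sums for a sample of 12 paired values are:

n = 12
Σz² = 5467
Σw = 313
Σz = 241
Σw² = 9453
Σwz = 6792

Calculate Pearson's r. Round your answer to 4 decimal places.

r = (nΣwz − ΣwΣz) / √[(nΣw² − (Σw)²)(nΣz² − (Σz)²)]
Numerator: 12×6792 − 313×241 = 6071
Denominator: √[(113436 − 97969)(65604 − 58081)] = √[15467 × 7523] = 10786.9477
r = 6071 / 10786.9477 ≈ 0.5628

0.5628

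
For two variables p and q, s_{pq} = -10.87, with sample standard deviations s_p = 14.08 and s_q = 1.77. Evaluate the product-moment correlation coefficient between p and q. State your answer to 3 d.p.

-0.436

r = Cov(p,q) / (s_p · s_q) = -10.87 / (14.08 × 1.77)
  = -10.87 / 24.9216 ≈ -0.436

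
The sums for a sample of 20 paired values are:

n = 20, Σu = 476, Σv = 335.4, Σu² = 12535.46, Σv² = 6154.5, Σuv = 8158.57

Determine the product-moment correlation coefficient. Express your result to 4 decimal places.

0.2202

r = (nΣuv − ΣuΣv) / √[(nΣu² − (Σu)²)(nΣv² − (Σv)²)]
Numerator: 20×8158.57 − 476×335.4 = 3521
Denominator: √[(250709.2 − 226576)(123090 − 112493.16)] = √[24133.2 × 10596.84] = 15991.7372
r = 3521 / 15991.7372 ≈ 0.2202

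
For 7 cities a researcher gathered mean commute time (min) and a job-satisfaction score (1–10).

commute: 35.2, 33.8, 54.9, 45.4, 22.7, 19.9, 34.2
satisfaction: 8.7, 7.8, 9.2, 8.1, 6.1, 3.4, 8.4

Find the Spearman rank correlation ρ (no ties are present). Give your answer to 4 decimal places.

Rank commute: 5, 3, 7, 6, 2, 1, 4
Rank satisfaction: 6, 3, 7, 4, 2, 1, 5
d = rank(commute) − rank(satisfaction): -1, 0, 0, 2, 0, 0, -1; Σd² = 6
ρ = 1 − 6Σd² / [n(n²−1)] = 1 − 6×6 / (7×48) = 1 − 36/336 ≈ 0.8929

0.8929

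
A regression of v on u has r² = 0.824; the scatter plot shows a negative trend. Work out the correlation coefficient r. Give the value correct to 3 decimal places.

-0.908

|r| = √0.824 = 0.908
The association is negative, so r = −0.908.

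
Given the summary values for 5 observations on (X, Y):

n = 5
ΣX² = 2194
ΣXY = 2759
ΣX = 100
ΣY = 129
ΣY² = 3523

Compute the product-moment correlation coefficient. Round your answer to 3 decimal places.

r = (nΣXY − ΣXΣY) / √[(nΣX² − (ΣX)²)(nΣY² − (ΣY)²)]
Numerator: 5×2759 − 100×129 = 895
Denominator: √[(10970 − 10000)(17615 − 16641)] = √[970 × 974] = 971.9979
r = 895 / 971.9979 ≈ 0.921

0.921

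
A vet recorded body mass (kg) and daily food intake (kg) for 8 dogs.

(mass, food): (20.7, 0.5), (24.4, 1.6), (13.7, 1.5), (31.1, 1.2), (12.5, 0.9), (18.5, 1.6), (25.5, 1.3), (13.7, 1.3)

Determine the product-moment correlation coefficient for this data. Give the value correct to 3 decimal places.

n = 8, Σx = 160.1, Σy = 9.9, Σx² = 3515.19, Σy² = 13.25, Σxy = 199.07
nΣxy − ΣxΣy = 1592.56 − 1584.99 = 7.57
nΣx² − (Σx)² = 28121.52 − 25632.01 = 2489.51; nΣy² − (Σy)² = 106 − 98.01 = 7.99
r = 7.57 / √(2489.51 × 7.99) = 7.57 / 141.0361 ≈ 0.054

0.054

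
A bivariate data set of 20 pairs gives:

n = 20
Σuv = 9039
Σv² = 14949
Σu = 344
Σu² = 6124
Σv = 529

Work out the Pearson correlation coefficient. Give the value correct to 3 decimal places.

r = (nΣuv − ΣuΣv) / √[(nΣu² − (Σu)²)(nΣv² − (Σv)²)]
Numerator: 20×9039 − 344×529 = -1196
Denominator: √[(122480 − 118336)(298980 − 279841)] = √[4144 × 19139] = 8905.7294
r = -1196 / 8905.7294 ≈ -0.134

-0.134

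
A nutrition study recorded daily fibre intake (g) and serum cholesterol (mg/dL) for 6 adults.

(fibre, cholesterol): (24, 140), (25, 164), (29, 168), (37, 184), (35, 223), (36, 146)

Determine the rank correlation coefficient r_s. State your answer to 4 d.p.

Rank fibre: 1, 2, 3, 6, 4, 5
Rank cholesterol: 1, 3, 4, 5, 6, 2
d = rank(fibre) − rank(cholesterol): 0, -1, -1, 1, -2, 3; Σd² = 16
ρ = 1 − 6Σd² / [n(n²−1)] = 1 − 6×16 / (6×35) = 1 − 96/210 ≈ 0.5429

0.5429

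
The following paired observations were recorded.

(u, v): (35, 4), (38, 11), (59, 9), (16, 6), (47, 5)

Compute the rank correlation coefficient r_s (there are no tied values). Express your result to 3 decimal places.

Rank u: 2, 3, 5, 1, 4
Rank v: 1, 5, 4, 3, 2
d = rank(u) − rank(v): 1, -2, 1, -2, 2; Σd² = 14
ρ = 1 − 6Σd² / [n(n²−1)] = 1 − 6×14 / (5×24) = 1 − 84/120 ≈ 0.300

0.300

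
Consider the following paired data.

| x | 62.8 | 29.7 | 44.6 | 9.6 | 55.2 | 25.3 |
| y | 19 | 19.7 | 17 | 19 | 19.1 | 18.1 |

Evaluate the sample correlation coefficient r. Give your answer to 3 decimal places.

n = 6, Σx = 227.2, Σy = 111.9, Σx² = 10594.38, Σy² = 2091.51, Σxy = 4231.14
nΣxy − ΣxΣy = 25386.84 − 25423.68 = -36.84
nΣx² − (Σx)² = 63566.28 − 51619.84 = 11946.44; nΣy² − (Σy)² = 12549.06 − 12521.61 = 27.45
r = -36.84 / √(11946.44 × 27.45) = -36.84 / 572.6515 ≈ -0.064

-0.064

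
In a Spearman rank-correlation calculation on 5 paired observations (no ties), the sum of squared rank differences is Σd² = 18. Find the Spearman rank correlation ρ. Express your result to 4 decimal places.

0.1000

ρ = 1 − 6Σd² / [n(n²−1)] = 1 − 6×18 / (5×24)
  = 1 − 108/120 = 1 − 0.90000 ≈ 0.1000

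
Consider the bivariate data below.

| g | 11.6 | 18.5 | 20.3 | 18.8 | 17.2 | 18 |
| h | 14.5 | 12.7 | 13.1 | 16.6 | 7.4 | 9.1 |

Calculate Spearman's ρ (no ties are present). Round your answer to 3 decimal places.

0.314

Rank g: 1, 4, 6, 5, 2, 3
Rank h: 5, 3, 4, 6, 1, 2
d = rank(g) − rank(h): -4, 1, 2, -1, 1, 1; Σd² = 24
ρ = 1 − 6Σd² / [n(n²−1)] = 1 − 6×24 / (6×35) = 1 − 144/210 ≈ 0.314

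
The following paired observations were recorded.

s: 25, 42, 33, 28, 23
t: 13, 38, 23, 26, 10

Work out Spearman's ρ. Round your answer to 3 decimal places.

0.900

Rank s: 2, 5, 4, 3, 1
Rank t: 2, 5, 3, 4, 1
d = rank(s) − rank(t): 0, 0, 1, -1, 0; Σd² = 2
ρ = 1 − 6Σd² / [n(n²−1)] = 1 − 6×2 / (5×24) = 1 − 12/120 ≈ 0.900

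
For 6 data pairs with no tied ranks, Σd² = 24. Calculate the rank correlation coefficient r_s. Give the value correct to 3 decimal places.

0.314

ρ = 1 − 6Σd² / [n(n²−1)] = 1 − 6×24 / (6×35)
  = 1 − 144/210 = 1 − 0.6857 ≈ 0.314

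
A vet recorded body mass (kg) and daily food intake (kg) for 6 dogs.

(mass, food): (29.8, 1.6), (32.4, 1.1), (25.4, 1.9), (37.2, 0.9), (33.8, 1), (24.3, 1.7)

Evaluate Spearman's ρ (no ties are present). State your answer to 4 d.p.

Rank mass: 3, 4, 2, 6, 5, 1
Rank food: 4, 3, 6, 1, 2, 5
d = rank(mass) − rank(food): -1, 1, -4, 5, 3, -4; Σd² = 68
ρ = 1 − 6Σd² / [n(n²−1)] = 1 − 6×68 / (6×35) = 1 − 408/210 ≈ -0.9429

-0.9429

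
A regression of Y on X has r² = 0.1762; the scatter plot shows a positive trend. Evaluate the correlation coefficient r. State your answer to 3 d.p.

0.420

|r| = √0.1762 = 0.420
The association is positive, so r = 0.420.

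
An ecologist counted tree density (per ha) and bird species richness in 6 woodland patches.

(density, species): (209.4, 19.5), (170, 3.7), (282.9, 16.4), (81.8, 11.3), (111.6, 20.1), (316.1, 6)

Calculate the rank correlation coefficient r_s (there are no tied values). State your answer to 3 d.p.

Rank density: 4, 3, 5, 1, 2, 6
Rank species: 5, 1, 4, 3, 6, 2
d = rank(density) − rank(species): -1, 2, 1, -2, -4, 4; Σd² = 42
ρ = 1 − 6Σd² / [n(n²−1)] = 1 − 6×42 / (6×35) = 1 − 252/210 ≈ -0.200

-0.200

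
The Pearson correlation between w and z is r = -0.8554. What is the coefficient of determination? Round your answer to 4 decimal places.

r² = (-0.8554)² = 0.7317

0.7317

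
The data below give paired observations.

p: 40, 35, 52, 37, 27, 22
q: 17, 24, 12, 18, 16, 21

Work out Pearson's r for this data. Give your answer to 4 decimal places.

-0.5980

n = 6, Σp = 213, Σq = 108, Σp² = 8111, Σq² = 2030, Σpq = 3704
nΣpq − ΣpΣq = 22224 − 23004 = -780
nΣp² − (Σp)² = 48666 − 45369 = 3297; nΣq² − (Σq)² = 12180 − 11664 = 516
r = -780 / √(3297 × 516) = -780 / 1304.3205 ≈ -0.5980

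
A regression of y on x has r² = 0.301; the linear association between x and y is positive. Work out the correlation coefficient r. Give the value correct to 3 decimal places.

0.549

|r| = √0.301 = 0.549
The association is positive, so r = 0.549.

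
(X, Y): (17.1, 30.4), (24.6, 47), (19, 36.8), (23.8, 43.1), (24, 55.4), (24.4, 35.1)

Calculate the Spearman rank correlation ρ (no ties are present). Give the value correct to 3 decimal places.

0.543

Rank X: 1, 6, 2, 3, 4, 5
Rank Y: 1, 5, 3, 4, 6, 2
d = rank(X) − rank(Y): 0, 1, -1, -1, -2, 3; Σd² = 16
ρ = 1 − 6Σd² / [n(n²−1)] = 1 − 6×16 / (6×35) = 1 − 96/210 ≈ 0.543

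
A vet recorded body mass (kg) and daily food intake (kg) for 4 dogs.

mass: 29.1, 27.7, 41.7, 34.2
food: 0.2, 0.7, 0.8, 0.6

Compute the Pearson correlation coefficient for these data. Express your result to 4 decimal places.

n = 4, Σx = 132.7, Σy = 2.3, Σx² = 4522.63, Σy² = 1.53, Σxy = 79.09
nΣxy − ΣxΣy = 316.36 − 305.21 = 11.15
nΣx² − (Σx)² = 18090.52 − 17609.29 = 481.23; nΣy² − (Σy)² = 6.12 − 5.29 = 0.83
r = 11.15 / √(481.23 × 0.83) = 11.15 / 19.9855 ≈ 0.5579

0.5579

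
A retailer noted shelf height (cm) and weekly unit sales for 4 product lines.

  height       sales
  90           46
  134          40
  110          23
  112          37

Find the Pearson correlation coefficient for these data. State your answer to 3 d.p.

n = 4, Σx = 446, Σy = 146, Σx² = 50700, Σy² = 5614, Σxy = 16174
nΣxy − ΣxΣy = 64696 − 65116 = -420
nΣx² − (Σx)² = 202800 − 198916 = 3884; nΣy² − (Σy)² = 22456 − 21316 = 1140
r = -420 / √(3884 × 1140) = -420 / 2104.2243 ≈ -0.200

-0.200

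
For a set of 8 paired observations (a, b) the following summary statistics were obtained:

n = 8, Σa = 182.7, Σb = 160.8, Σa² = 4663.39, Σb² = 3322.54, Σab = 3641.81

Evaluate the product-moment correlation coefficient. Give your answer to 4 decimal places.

-0.1445

r = (nΣab − ΣaΣb) / √[(nΣa² − (Σa)²)(nΣb² − (Σb)²)]
Numerator: 8×3641.81 − 182.7×160.8 = -243.68
Denominator: √[(37307.12 − 33379.29)(26580.32 − 25856.64)] = √[3927.83 × 723.68] = 1685.9692
r = -243.68 / 1685.9692 ≈ -0.1445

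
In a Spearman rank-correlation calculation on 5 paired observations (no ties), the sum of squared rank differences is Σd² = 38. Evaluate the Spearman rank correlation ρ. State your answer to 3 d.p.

-0.900

ρ = 1 − 6Σd² / [n(n²−1)] = 1 − 6×38 / (5×24)
  = 1 − 228/120 = 1 − 1.9000 ≈ -0.900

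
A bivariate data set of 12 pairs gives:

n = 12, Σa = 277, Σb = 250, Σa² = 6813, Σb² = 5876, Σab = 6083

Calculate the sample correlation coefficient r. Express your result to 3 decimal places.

r = (nΣab − ΣaΣb) / √[(nΣa² − (Σa)²)(nΣb² − (Σb)²)]
Numerator: 12×6083 − 277×250 = 3746
Denominator: √[(81756 − 76729)(70512 − 62500)] = √[5027 × 8012] = 6346.3631
r = 3746 / 6346.3631 ≈ 0.590

0.590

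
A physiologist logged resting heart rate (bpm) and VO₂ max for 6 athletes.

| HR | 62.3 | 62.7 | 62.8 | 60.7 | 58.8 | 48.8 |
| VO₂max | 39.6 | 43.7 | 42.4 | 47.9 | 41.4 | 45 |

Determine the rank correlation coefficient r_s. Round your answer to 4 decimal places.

-0.2571

Rank HR: 4, 5, 6, 3, 2, 1
Rank VO₂max: 1, 4, 3, 6, 2, 5
d = rank(HR) − rank(VO₂max): 3, 1, 3, -3, 0, -4; Σd² = 44
ρ = 1 − 6Σd² / [n(n²−1)] = 1 − 6×44 / (6×35) = 1 − 264/210 ≈ -0.2571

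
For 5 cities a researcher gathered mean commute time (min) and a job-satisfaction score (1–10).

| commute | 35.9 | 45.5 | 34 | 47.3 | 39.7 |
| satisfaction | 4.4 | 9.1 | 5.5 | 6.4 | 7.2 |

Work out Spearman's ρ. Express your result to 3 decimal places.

Rank commute: 2, 4, 1, 5, 3
Rank satisfaction: 1, 5, 2, 3, 4
d = rank(commute) − rank(satisfaction): 1, -1, -1, 2, -1; Σd² = 8
ρ = 1 − 6Σd² / [n(n²−1)] = 1 − 6×8 / (5×24) = 1 − 48/120 ≈ 0.600

0.600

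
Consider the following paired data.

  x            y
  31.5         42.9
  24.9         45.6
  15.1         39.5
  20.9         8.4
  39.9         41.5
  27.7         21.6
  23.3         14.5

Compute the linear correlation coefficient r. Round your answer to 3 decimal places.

n = 7, Σx = 183.3, Σy = 214, Σx² = 5179.27, Σy² = 7949.64, Σxy = 5850.82
nΣxy − ΣxΣy = 40955.74 − 39226.2 = 1729.54
nΣx² − (Σx)² = 36254.89 − 33598.89 = 2656; nΣy² − (Σy)² = 55647.48 − 45796 = 9851.48
r = 1729.54 / √(2656 × 9851.48) = 1729.54 / 5115.2254 ≈ 0.338

0.338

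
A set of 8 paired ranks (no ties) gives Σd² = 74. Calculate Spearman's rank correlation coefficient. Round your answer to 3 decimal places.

ρ = 1 − 6Σd² / [n(n²−1)] = 1 − 6×74 / (8×63)
  = 1 − 444/504 = 1 − 0.8810 ≈ 0.119

0.119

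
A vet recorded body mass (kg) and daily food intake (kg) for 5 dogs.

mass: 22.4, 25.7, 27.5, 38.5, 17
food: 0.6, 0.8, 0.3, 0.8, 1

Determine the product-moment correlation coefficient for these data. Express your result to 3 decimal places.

n = 5, Σx = 131.1, Σy = 3.5, Σx² = 3689.75, Σy² = 2.73, Σxy = 90.05
nΣxy − ΣxΣy = 450.25 − 458.85 = -8.6
nΣx² − (Σx)² = 18448.75 − 17187.21 = 1261.54; nΣy² − (Σy)² = 13.65 − 12.25 = 1.4
r = -8.6 / √(1261.54 × 1.4) = -8.6 / 42.0257 ≈ -0.205

-0.205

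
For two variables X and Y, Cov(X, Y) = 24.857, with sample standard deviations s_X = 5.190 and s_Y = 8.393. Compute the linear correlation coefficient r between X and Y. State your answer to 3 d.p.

0.571

r = Cov(X,Y) / (s_X · s_Y) = 24.857 / (5.190 × 8.393)
  = 24.857 / 43.5597 ≈ 0.571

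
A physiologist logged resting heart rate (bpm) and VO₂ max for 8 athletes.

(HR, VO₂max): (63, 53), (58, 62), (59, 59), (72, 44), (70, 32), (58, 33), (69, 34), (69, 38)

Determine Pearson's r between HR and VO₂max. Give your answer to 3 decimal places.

-0.560

n = 8, Σx = 518, Σy = 355, Σx² = 33784, Σy² = 16783, Σxy = 22706
nΣxy − ΣxΣy = 181648 − 183890 = -2242
nΣx² − (Σx)² = 270272 − 268324 = 1948; nΣy² − (Σy)² = 134264 − 126025 = 8239
r = -2242 / √(1948 × 8239) = -2242 / 4006.1917 ≈ -0.560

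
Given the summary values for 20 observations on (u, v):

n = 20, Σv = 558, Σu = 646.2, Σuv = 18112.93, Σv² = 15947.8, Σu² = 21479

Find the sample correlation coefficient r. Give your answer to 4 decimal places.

0.1759

r = (nΣuv − ΣuΣv) / √[(nΣu² − (Σu)²)(nΣv² − (Σv)²)]
Numerator: 20×18112.93 − 646.2×558 = 1679
Denominator: √[(429580 − 417574.44)(318956 − 311364)] = √[12005.56 × 7592] = 9547.0525
r = 1679 / 9547.0525 ≈ 0.1759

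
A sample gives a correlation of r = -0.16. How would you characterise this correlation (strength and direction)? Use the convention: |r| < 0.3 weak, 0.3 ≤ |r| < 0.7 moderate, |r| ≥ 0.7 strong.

r = -0.16 < 0 so the relationship is negative.
|r| = 0.16, which falls in the weak range.

weak negative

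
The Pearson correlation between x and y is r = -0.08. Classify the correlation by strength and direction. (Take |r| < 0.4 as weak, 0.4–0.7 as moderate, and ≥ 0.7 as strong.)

r = -0.08 < 0 so the relationship is negative.
|r| = 0.08, which falls in the weak range.

weak negative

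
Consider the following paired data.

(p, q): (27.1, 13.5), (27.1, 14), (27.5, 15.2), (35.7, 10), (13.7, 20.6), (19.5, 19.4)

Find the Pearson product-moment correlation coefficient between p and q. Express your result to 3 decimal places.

-0.976

n = 6, Σp = 150.6, Σq = 92.7, Σp² = 4067.5, Σq² = 1510.01, Σpq = 2180.77
nΣpq − ΣpΣq = 13084.62 − 13960.62 = -876
nΣp² − (Σp)² = 24405 − 22680.36 = 1724.64; nΣq² − (Σq)² = 9060.06 − 8593.29 = 466.77
r = -876 / √(1724.64 × 466.77) = -876 / 897.2236 ≈ -0.976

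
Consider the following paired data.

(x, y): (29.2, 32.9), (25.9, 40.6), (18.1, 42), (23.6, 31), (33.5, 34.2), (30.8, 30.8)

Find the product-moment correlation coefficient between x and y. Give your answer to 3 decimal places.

-0.596

n = 6, Σx = 161.1, Σy = 211.5, Σx² = 4478.91, Σy² = 7574.05, Σxy = 5598.36
nΣxy − ΣxΣy = 33590.16 − 34072.65 = -482.49
nΣx² − (Σx)² = 26873.46 − 25953.21 = 920.25; nΣy² − (Σy)² = 45444.3 − 44732.25 = 712.05
r = -482.49 / √(920.25 × 712.05) = -482.49 / 809.4838 ≈ -0.596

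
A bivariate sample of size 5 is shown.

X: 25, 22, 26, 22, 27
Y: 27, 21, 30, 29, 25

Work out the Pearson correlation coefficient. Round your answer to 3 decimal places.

n = 5, ΣX = 122, ΣY = 132, ΣX² = 2998, ΣY² = 3536, ΣXY = 3230
nΣXY − ΣXΣY = 16150 − 16104 = 46
nΣX² − (ΣX)² = 14990 − 14884 = 106; nΣY² − (ΣY)² = 17680 − 17424 = 256
r = 46 / √(106 × 256) = 46 / 164.7301 ≈ 0.279

0.279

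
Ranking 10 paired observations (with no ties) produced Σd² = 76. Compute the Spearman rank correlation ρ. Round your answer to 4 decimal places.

ρ = 1 − 6Σd² / [n(n²−1)] = 1 − 6×76 / (10×99)
  = 1 − 456/990 = 1 − 0.46061 ≈ 0.5394

0.5394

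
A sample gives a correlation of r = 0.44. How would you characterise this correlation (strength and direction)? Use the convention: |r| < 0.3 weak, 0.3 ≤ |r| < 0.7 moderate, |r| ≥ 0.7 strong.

r = 0.44 > 0 so the relationship is positive.
|r| = 0.44, which falls in the moderate range.

moderate positive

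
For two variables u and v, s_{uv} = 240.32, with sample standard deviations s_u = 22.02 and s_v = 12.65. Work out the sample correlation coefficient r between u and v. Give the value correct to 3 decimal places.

r = Cov(u,v) / (s_u · s_v) = 240.32 / (22.02 × 12.65)
  = 240.32 / 278.5530 ≈ 0.863

0.863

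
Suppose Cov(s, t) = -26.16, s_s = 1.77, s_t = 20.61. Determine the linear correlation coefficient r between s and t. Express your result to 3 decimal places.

r = Cov(s,t) / (s_s · s_t) = -26.16 / (1.77 × 20.61)
  = -26.16 / 36.4797 ≈ -0.717

-0.717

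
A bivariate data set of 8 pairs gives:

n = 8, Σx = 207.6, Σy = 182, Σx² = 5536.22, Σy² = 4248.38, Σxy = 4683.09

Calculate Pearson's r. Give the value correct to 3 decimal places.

-0.314

r = (nΣxy − ΣxΣy) / √[(nΣx² − (Σx)²)(nΣy² − (Σy)²)]
Numerator: 8×4683.09 − 207.6×182 = -318.48
Denominator: √[(44289.76 − 43097.76)(33987.04 − 33124)] = √[1192 × 863.04] = 1014.2700
r = -318.48 / 1014.2700 ≈ -0.314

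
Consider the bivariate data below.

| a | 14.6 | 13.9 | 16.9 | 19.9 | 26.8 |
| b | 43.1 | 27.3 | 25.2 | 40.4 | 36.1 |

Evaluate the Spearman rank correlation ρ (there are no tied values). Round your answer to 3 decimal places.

0.100

Rank a: 2, 1, 3, 4, 5
Rank b: 5, 2, 1, 4, 3
d = rank(a) − rank(b): -3, -1, 2, 0, 2; Σd² = 18
ρ = 1 − 6Σd² / [n(n²−1)] = 1 − 6×18 / (5×24) = 1 − 108/120 ≈ 0.100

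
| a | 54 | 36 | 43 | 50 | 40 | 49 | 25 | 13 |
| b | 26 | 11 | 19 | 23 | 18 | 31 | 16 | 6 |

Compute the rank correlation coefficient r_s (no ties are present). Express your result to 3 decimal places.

0.905

Rank a: 8, 3, 5, 7, 4, 6, 2, 1
Rank b: 7, 2, 5, 6, 4, 8, 3, 1
d = rank(a) − rank(b): 1, 1, 0, 1, 0, -2, -1, 0; Σd² = 8
ρ = 1 − 6Σd² / [n(n²−1)] = 1 − 6×8 / (8×63) = 1 − 48/504 ≈ 0.905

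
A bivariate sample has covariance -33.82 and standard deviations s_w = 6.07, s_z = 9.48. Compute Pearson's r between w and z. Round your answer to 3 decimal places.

r = Cov(w,z) / (s_w · s_z) = -33.82 / (6.07 × 9.48)
  = -33.82 / 57.5436 ≈ -0.588

-0.588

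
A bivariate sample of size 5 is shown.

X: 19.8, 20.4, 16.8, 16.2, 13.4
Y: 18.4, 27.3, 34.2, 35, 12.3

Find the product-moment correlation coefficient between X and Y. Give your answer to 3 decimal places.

0.217

n = 5, ΣX = 86.6, ΣY = 127.2, ΣX² = 1532.44, ΣY² = 3629.78, ΣXY = 2227.62
nΣXY − ΣXΣY = 11138.1 − 11015.52 = 122.58
nΣX² − (ΣX)² = 7662.2 − 7499.56 = 162.64; nΣY² − (ΣY)² = 18148.9 − 16179.84 = 1969.06
r = 122.58 / √(162.64 × 1969.06) = 122.58 / 565.9045 ≈ 0.217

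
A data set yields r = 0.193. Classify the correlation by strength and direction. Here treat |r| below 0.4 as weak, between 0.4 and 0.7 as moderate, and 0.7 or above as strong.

weak positive

r = 0.193 > 0 so the relationship is positive.
|r| = 0.193, which falls in the weak range.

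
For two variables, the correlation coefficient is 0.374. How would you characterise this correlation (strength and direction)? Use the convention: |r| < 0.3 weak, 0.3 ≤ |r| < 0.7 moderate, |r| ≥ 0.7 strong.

moderate positive

r = 0.374 > 0 so the relationship is positive.
|r| = 0.374, which falls in the moderate range.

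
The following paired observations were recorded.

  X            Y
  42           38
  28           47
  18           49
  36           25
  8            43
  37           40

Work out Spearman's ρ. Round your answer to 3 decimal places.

-0.657

Rank X: 6, 3, 2, 4, 1, 5
Rank Y: 2, 5, 6, 1, 4, 3
d = rank(X) − rank(Y): 4, -2, -4, 3, -3, 2; Σd² = 58
ρ = 1 − 6Σd² / [n(n²−1)] = 1 − 6×58 / (6×35) = 1 − 348/210 ≈ -0.657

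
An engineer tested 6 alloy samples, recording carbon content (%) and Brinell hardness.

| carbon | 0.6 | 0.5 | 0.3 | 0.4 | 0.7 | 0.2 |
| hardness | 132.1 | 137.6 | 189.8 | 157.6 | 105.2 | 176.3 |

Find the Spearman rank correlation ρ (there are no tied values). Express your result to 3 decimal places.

Rank carbon: 5, 4, 2, 3, 6, 1
Rank hardness: 2, 3, 6, 4, 1, 5
d = rank(carbon) − rank(hardness): 3, 1, -4, -1, 5, -4; Σd² = 68
ρ = 1 − 6Σd² / [n(n²−1)] = 1 − 6×68 / (6×35) = 1 − 408/210 ≈ -0.943

-0.943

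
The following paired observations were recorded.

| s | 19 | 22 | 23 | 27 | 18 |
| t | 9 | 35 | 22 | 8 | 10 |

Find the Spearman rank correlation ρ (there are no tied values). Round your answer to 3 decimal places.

Rank s: 2, 3, 4, 5, 1
Rank t: 2, 5, 4, 1, 3
d = rank(s) − rank(t): 0, -2, 0, 4, -2; Σd² = 24
ρ = 1 − 6Σd² / [n(n²−1)] = 1 − 6×24 / (5×24) = 1 − 144/120 ≈ -0.200

-0.200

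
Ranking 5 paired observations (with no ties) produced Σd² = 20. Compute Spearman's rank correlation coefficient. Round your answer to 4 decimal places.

ρ = 1 − 6Σd² / [n(n²−1)] = 1 − 6×20 / (5×24)
  = 1 − 120/120 = 1 − 1.00000 ≈ 0.0000

0.0000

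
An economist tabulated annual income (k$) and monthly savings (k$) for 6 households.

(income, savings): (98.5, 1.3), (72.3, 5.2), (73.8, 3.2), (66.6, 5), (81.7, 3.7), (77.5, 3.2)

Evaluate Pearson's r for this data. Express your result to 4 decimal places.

-0.8874

n = 6, Σx = 470.4, Σy = 21.6, Σx² = 37492.68, Σy² = 87.9, Σxy = 1623.46
nΣxy − ΣxΣy = 9740.76 − 10160.64 = -419.88
nΣx² − (Σx)² = 224956.08 − 221276.16 = 3679.92; nΣy² − (Σy)² = 527.4 − 466.56 = 60.84
r = -419.88 / √(3679.92 × 60.84) = -419.88 / 473.1663 ≈ -0.8874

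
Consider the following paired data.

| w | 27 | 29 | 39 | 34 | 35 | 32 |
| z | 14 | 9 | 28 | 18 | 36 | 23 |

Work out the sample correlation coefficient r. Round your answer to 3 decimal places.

0.745

n = 6, Σw = 196, Σz = 128, Σw² = 6496, Σz² = 3210, Σwz = 4339
nΣwz − ΣwΣz = 26034 − 25088 = 946
nΣw² − (Σw)² = 38976 − 38416 = 560; nΣz² − (Σz)² = 19260 − 16384 = 2876
r = 946 / √(560 × 2876) = 946 / 1269.0784 ≈ 0.745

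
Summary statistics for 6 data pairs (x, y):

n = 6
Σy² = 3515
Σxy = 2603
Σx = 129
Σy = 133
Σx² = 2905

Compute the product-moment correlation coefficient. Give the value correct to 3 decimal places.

r = (nΣxy − ΣxΣy) / √[(nΣx² − (Σx)²)(nΣy² − (Σy)²)]
Numerator: 6×2603 − 129×133 = -1539
Denominator: √[(17430 − 16641)(21090 − 17689)] = √[789 × 3401] = 1638.1053
r = -1539 / 1638.1053 ≈ -0.940

-0.940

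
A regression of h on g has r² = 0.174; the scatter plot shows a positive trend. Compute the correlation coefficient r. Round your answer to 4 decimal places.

|r| = √0.174 = 0.4171
The association is positive, so r = 0.4171.

0.4171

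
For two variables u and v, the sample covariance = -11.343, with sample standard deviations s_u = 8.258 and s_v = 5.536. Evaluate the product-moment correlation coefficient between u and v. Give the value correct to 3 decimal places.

r = Cov(u,v) / (s_u · s_v) = -11.343 / (8.258 × 5.536)
  = -11.343 / 45.7163 ≈ -0.248

-0.248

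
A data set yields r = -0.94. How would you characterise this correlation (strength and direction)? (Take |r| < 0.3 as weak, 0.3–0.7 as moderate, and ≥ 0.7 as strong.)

r = -0.94 < 0 so the relationship is negative.
|r| = 0.94, which falls in the strong range.

strong negative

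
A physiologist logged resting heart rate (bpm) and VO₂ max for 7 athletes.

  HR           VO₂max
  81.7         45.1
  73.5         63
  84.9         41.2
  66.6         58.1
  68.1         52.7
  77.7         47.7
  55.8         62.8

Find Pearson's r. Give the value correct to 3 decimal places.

-0.824

n = 7, Σx = 508.3, Σy = 370.6, Σx² = 37509.25, Σy² = 20072.48, Σxy = 26481.91
nΣxy − ΣxΣy = 185373.37 − 188375.98 = -3002.61
nΣx² − (Σx)² = 262564.75 − 258368.89 = 4195.86; nΣy² − (Σy)² = 140507.36 − 137344.36 = 3163
r = -3002.61 / √(4195.86 × 3163) = -3002.61 / 3643.0077 ≈ -0.824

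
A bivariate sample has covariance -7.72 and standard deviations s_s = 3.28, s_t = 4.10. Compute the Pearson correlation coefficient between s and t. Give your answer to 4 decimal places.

r = Cov(s,t) / (s_s · s_t) = -7.72 / (3.28 × 4.10)
  = -7.72 / 13.4480 ≈ -0.5741

-0.5741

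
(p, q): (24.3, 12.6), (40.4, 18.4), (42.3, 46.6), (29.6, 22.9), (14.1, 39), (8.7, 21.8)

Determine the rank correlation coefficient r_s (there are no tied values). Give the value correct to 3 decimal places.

0.257

Rank p: 3, 5, 6, 4, 2, 1
Rank q: 1, 2, 6, 4, 5, 3
d = rank(p) − rank(q): 2, 3, 0, 0, -3, -2; Σd² = 26
ρ = 1 − 6Σd² / [n(n²−1)] = 1 − 6×26 / (6×35) = 1 − 156/210 ≈ 0.257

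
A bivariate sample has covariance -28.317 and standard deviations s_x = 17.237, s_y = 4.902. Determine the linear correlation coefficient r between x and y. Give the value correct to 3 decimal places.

-0.335

r = Cov(x,y) / (s_x · s_y) = -28.317 / (17.237 × 4.902)
  = -28.317 / 84.4958 ≈ -0.335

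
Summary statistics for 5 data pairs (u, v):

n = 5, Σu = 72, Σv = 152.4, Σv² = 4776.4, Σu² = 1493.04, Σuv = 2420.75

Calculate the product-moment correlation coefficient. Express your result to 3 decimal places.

0.924

r = (nΣuv − ΣuΣv) / √[(nΣu² − (Σu)²)(nΣv² − (Σv)²)]
Numerator: 5×2420.75 − 72×152.4 = 1130.95
Denominator: √[(7465.2 − 5184)(23882 − 23225.76)] = √[2281.2 × 656.24] = 1223.5255
r = 1130.95 / 1223.5255 ≈ 0.924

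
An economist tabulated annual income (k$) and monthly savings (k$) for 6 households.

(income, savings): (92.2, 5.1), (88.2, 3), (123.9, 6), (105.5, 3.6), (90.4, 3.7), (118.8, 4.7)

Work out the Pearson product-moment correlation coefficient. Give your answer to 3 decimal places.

n = 6, Σx = 619, Σy = 26.1, Σx² = 65047.14, Σy² = 119.75, Σxy = 2750.86
nΣxy − ΣxΣy = 16505.16 − 16155.9 = 349.26
nΣx² − (Σx)² = 390282.84 − 383161 = 7121.84; nΣy² − (Σy)² = 718.5 − 681.21 = 37.29
r = 349.26 / √(7121.84 × 37.29) = 349.26 / 515.3382 ≈ 0.678

0.678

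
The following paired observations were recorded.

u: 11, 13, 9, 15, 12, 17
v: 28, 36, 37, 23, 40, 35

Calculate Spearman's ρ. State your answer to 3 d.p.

-0.429

Rank u: 2, 4, 1, 5, 3, 6
Rank v: 2, 4, 5, 1, 6, 3
d = rank(u) − rank(v): 0, 0, -4, 4, -3, 3; Σd² = 50
ρ = 1 − 6Σd² / [n(n²−1)] = 1 − 6×50 / (6×35) = 1 − 300/210 ≈ -0.429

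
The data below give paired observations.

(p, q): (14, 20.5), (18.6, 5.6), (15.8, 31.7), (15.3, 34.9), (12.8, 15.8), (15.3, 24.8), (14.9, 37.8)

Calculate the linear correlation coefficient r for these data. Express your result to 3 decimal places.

n = 7, Σp = 106.7, Σq = 171.1, Σp² = 1645.63, Σq² = 4968.03, Σpq = 2570.89
nΣpq − ΣpΣq = 17996.23 − 18256.37 = -260.14
nΣp² − (Σp)² = 11519.41 − 11384.89 = 134.52; nΣq² − (Σq)² = 34776.21 − 29275.21 = 5501
r = -260.14 / √(134.52 × 5501) = -260.14 / 860.2293 ≈ -0.302

-0.302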